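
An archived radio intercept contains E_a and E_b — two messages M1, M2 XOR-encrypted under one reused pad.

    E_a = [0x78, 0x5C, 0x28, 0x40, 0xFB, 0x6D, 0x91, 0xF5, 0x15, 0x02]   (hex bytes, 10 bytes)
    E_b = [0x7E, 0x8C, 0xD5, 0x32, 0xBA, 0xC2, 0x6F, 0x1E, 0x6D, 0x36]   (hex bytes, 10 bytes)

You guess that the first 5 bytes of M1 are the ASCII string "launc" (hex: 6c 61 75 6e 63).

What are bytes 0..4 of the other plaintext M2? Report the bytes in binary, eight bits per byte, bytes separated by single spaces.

First, E_a ⊕ E_b = (M1 ⊕ K) ⊕ (M2 ⊕ K) = M1 ⊕ M2, so the key drops out. Then M2 = (M1 ⊕ M2) ⊕ M1 over the first 5 bytes.
byte 0: (78 ^ 7e) ^ 6c = 06 ^ 6c = 6a
byte 1: (5c ^ 8c) ^ 61 = d0 ^ 61 = b1
byte 2: (28 ^ d5) ^ 75 = fd ^ 75 = 88
byte 3: (40 ^ 32) ^ 6e = 72 ^ 6e = 1c
byte 4: (fb ^ ba) ^ 63 = 41 ^ 63 = 22

01101010 10110001 10001000 00011100 00100010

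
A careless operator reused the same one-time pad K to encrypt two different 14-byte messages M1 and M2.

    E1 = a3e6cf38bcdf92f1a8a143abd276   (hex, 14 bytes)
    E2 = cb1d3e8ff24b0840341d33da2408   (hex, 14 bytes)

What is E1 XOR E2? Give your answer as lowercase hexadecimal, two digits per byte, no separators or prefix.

E1 ⊕ E2 = (M1 ⊕ K) ⊕ (M2 ⊕ K) = M1 ⊕ M2 — the shared key cancels under XOR.
163 XOR 203 = 104
230 XOR  29 = 251
207 XOR  62 = 241
 56 XOR 143 = 183
188 XOR 242 =  78
223 XOR  75 = 148
146 XOR   8 = 154
241 XOR  64 = 177
168 XOR  52 = 156
161 XOR  29 = 188
 67 XOR  51 = 112
171 XOR 218 = 113
210 XOR  36 = 246
118 XOR   8 = 126

68fbf1b74e949ab19cbc7071f67e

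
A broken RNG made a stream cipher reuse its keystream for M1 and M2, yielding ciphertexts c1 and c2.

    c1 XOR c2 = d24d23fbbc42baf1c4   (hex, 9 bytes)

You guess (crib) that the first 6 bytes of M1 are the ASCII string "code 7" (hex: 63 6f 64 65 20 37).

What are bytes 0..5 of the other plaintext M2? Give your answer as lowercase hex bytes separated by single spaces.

b1 22 47 9e 9c 75

Since c1 ⊕ c2 = M1 ⊕ M2, XORing with the guessed M1 bytes yields the corresponding M2 bytes: M2 = (c1 ⊕ c2) ⊕ M1.
210 ^  99 = 177
 77 ^ 111 =  34
 35 ^ 100 =  71
251 ^ 101 = 158
188 ^  32 = 156
 66 ^  55 = 117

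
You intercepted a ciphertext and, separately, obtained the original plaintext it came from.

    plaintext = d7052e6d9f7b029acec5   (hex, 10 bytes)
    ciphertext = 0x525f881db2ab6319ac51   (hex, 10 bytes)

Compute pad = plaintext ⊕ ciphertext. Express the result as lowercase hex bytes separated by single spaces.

85 5a a6 70 2d d0 61 83 62 94

Since ciphertext = plaintext ⊕ pad, XORing both sides with plaintext gives pad = plaintext ⊕ ciphertext.
d7 ^ 52 = 85
05 ^ 5f = 5a
2e ^ 88 = a6
6d ^ 1d = 70
9f ^ b2 = 2d
7b ^ ab = d0
02 ^ 63 = 61
9a ^ 19 = 83
ce ^ ac = 62
c5 ^ 51 = 94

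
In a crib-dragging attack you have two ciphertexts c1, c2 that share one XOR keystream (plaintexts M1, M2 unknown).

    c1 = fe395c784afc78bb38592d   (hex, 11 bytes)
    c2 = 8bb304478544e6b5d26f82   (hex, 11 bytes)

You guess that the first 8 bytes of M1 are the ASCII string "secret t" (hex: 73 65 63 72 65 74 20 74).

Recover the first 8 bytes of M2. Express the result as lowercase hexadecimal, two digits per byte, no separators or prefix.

First, c1 ⊕ c2 = (M1 ⊕ K) ⊕ (M2 ⊕ K) = M1 ⊕ M2, so the key drops out. Then M2 = (M1 ⊕ M2) ⊕ M1 over the first 8 bytes.
byte 0: (fe XOR 8b) XOR 73 = 75 XOR 73 = 06
byte 1: (39 XOR b3) XOR 65 = 8a XOR 65 = ef
byte 2: (5c XOR 04) XOR 63 = 58 XOR 63 = 3b
byte 3: (78 XOR 47) XOR 72 = 3f XOR 72 = 4d
byte 4: (4a XOR 85) XOR 65 = cf XOR 65 = aa
byte 5: (fc XOR 44) XOR 74 = b8 XOR 74 = cc
byte 6: (78 XOR e6) XOR 20 = 9e XOR 20 = be
byte 7: (bb XOR b5) XOR 74 = 0e XOR 74 = 7a

06ef3b4daaccbe7a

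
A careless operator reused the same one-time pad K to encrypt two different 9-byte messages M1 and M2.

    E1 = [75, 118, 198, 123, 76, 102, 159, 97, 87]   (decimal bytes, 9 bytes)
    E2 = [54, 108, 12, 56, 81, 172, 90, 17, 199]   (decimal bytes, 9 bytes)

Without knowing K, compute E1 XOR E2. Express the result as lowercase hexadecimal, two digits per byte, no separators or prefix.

E1 ⊕ E2 = (M1 ⊕ K) ⊕ (M2 ⊕ K) = M1 ⊕ M2 — the shared key cancels under XOR.
byte 0: 01001011 ⊕ 00110110 = 01111101
byte 1: 01110110 ⊕ 01101100 = 00011010
byte 2: 11000110 ⊕ 00001100 = 11001010
byte 3: 01111011 ⊕ 00111000 = 01000011
byte 4: 01001100 ⊕ 01010001 = 00011101
byte 5: 01100110 ⊕ 10101100 = 11001010
byte 6: 10011111 ⊕ 01011010 = 11000101
byte 7: 01100001 ⊕ 00010001 = 01110000
byte 8: 01010111 ⊕ 11000111 = 10010000

7d1aca431dcac57090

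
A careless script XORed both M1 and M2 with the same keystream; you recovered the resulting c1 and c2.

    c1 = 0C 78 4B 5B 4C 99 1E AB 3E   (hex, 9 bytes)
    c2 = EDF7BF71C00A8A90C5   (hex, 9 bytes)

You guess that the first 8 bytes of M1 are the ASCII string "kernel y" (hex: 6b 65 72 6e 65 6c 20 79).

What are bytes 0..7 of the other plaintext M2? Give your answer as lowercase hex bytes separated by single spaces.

First, c1 ⊕ c2 = (M1 ⊕ K) ⊕ (M2 ⊕ K) = M1 ⊕ M2, so the key drops out. Then M2 = (M1 ⊕ M2) ⊕ M1 over the first 8 bytes.
byte 0: (0c ^ ed) ^ 6b = e1 ^ 6b = 8a
byte 1: (78 ^ f7) ^ 65 = 8f ^ 65 = ea
byte 2: (4b ^ bf) ^ 72 = f4 ^ 72 = 86
byte 3: (5b ^ 71) ^ 6e = 2a ^ 6e = 44
byte 4: (4c ^ c0) ^ 65 = 8c ^ 65 = e9
byte 5: (99 ^ 0a) ^ 6c = 93 ^ 6c = ff
byte 6: (1e ^ 8a) ^ 20 = 94 ^ 20 = b4
byte 7: (ab ^ 90) ^ 79 = 3b ^ 79 = 42

8a ea 86 44 e9 ff b4 42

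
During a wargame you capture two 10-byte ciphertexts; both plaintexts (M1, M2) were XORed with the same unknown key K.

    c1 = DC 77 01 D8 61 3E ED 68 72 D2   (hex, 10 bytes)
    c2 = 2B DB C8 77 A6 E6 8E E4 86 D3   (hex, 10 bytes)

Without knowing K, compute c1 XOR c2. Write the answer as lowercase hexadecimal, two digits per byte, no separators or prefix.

f7acc9afc7d8638cf401

c1 ⊕ c2 = (M1 ⊕ K) ⊕ (M2 ⊕ K) = M1 ⊕ M2 — the shared key cancels under XOR.
dc xor 2b = f7
77 xor db = ac
01 xor c8 = c9
d8 xor 77 = af
61 xor a6 = c7
3e xor e6 = d8
ed xor 8e = 63
68 xor e4 = 8c
72 xor 86 = f4
d2 xor d3 = 01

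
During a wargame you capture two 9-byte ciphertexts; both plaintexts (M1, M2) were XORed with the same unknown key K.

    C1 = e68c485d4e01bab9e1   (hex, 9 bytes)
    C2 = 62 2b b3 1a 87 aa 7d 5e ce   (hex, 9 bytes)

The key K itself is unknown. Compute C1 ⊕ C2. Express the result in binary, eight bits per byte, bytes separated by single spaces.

10000100 10100111 11111011 01000111 11001001 10101011 11000111 11100111 00101111

C1 ⊕ C2 = (M1 ⊕ K) ⊕ (M2 ⊕ K) = M1 ⊕ M2 — the shared key cancels under XOR.
e6 ⊕ 62 = 84
8c ⊕ 2b = a7
48 ⊕ b3 = fb
5d ⊕ 1a = 47
4e ⊕ 87 = c9
01 ⊕ aa = ab
ba ⊕ 7d = c7
b9 ⊕ 5e = e7
e1 ⊕ ce = 2f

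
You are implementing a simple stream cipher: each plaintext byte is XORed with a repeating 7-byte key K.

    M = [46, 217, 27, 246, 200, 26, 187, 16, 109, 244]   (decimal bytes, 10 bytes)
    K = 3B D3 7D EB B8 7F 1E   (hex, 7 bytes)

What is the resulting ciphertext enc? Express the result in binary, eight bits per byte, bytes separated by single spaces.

The 7-byte key repeats, so the effective keystream is 3b d3 7d eb b8 7f 1e 3b d3 7d.
byte 0: 2e ^ 3b = 15
byte 1: d9 ^ d3 = 0a
byte 2: 1b ^ 7d = 66
byte 3: f6 ^ eb = 1d
byte 4: c8 ^ b8 = 70
byte 5: 1a ^ 7f = 65
byte 6: bb ^ 1e = a5
byte 7: 10 ^ 3b = 2b
byte 8: 6d ^ d3 = be
byte 9: f4 ^ 7d = 89

00010101 00001010 01100110 00011101 01110000 01100101 10100101 00101011 10111110 10001001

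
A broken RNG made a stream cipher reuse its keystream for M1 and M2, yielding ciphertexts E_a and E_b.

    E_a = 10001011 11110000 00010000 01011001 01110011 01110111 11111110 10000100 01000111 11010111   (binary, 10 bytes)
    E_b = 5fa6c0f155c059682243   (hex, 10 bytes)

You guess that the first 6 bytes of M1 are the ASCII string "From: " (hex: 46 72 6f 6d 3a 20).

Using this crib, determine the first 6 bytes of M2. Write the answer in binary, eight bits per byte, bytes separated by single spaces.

10010010 00100100 10111111 11000101 00011100 10010111

First, E_a ⊕ E_b = (M1 ⊕ K) ⊕ (M2 ⊕ K) = M1 ⊕ M2, so the key drops out. Then M2 = (M1 ⊕ M2) ⊕ M1 over the first 6 bytes.
byte 0: (8b xor 5f) xor 46 = d4 xor 46 = 92
byte 1: (f0 xor a6) xor 72 = 56 xor 72 = 24
byte 2: (10 xor c0) xor 6f = d0 xor 6f = bf
byte 3: (59 xor f1) xor 6d = a8 xor 6d = c5
byte 4: (73 xor 55) xor 3a = 26 xor 3a = 1c
byte 5: (77 xor c0) xor 20 = b7 xor 20 = 97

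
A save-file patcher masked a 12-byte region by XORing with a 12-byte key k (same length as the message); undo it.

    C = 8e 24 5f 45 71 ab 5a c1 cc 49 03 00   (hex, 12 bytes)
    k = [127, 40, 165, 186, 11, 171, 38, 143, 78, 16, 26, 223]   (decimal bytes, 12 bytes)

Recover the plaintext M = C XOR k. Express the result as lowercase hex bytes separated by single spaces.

f1 0c fa ff 7a 00 7c 4e 82 59 19 df

XOR is its own inverse, so applying the key byte-wise gives the result directly.
8e XOR 7f = f1
24 XOR 28 = 0c
5f XOR a5 = fa
45 XOR ba = ff
71 XOR 0b = 7a
ab XOR ab = 00
5a XOR 26 = 7c
c1 XOR 8f = 4e
cc XOR 4e = 82
49 XOR 10 = 59
03 XOR 1a = 19
00 XOR df = df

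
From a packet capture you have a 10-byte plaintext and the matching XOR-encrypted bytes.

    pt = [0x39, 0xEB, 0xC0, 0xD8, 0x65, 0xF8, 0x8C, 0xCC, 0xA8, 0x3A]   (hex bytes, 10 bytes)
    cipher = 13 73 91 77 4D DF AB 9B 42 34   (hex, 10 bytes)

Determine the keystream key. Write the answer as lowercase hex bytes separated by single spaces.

2a 98 51 af 28 27 27 57 ea 0e

Since cipher = pt ⊕ key, XORing both sides with pt gives key = pt ⊕ cipher.
 57 xor  19 =  42
235 xor 115 = 152
192 xor 145 =  81
216 xor 119 = 175
101 xor  77 =  40
248 xor 223 =  39
140 xor 171 =  39
204 xor 155 =  87
168 xor  66 = 234
 58 xor  52 =  14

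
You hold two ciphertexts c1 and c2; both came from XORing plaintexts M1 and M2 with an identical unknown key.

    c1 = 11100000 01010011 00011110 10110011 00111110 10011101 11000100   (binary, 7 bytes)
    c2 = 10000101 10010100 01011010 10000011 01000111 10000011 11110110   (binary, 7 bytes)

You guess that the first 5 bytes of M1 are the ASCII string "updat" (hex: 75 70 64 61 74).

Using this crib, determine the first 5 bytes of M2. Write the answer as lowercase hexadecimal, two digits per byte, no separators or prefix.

First, c1 ⊕ c2 = (M1 ⊕ K) ⊕ (M2 ⊕ K) = M1 ⊕ M2, so the key drops out. Then M2 = (M1 ⊕ M2) ⊕ M1 over the first 5 bytes.
byte 0: (e0 ⊕ 85) ⊕ 75 = 65 ⊕ 75 = 10
byte 1: (53 ⊕ 94) ⊕ 70 = c7 ⊕ 70 = b7
byte 2: (1e ⊕ 5a) ⊕ 64 = 44 ⊕ 64 = 20
byte 3: (b3 ⊕ 83) ⊕ 61 = 30 ⊕ 61 = 51
byte 4: (3e ⊕ 47) ⊕ 74 = 79 ⊕ 74 = 0d

10b720510d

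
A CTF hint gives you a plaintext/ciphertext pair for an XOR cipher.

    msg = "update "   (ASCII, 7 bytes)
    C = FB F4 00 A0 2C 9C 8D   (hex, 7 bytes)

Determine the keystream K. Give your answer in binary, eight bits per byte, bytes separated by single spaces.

10001110 10000100 01100100 11000001 01011000 11111001 10101101

Since C = msg ⊕ K, XORing both sides with msg gives K = msg ⊕ C.
01110101 xor 11111011 = 10001110
01110000 xor 11110100 = 10000100
01100100 xor 00000000 = 01100100
01100001 xor 10100000 = 11000001
01110100 xor 00101100 = 01011000
01100101 xor 10011100 = 11111001
00100000 xor 10001101 = 10101101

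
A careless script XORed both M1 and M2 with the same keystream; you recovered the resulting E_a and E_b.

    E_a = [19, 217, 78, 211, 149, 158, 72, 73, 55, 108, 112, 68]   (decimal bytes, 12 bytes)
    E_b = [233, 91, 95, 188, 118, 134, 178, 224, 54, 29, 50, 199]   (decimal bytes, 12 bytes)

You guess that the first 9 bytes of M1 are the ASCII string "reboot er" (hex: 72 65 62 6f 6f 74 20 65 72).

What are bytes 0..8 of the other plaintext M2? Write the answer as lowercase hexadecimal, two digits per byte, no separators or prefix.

88e773008c6cdacc73

First, E_a ⊕ E_b = (M1 ⊕ K) ⊕ (M2 ⊕ K) = M1 ⊕ M2, so the key drops out. Then M2 = (M1 ⊕ M2) ⊕ M1 over the first 9 bytes.
byte 0: (13 ^ e9) ^ 72 = fa ^ 72 = 88
byte 1: (d9 ^ 5b) ^ 65 = 82 ^ 65 = e7
byte 2: (4e ^ 5f) ^ 62 = 11 ^ 62 = 73
byte 3: (d3 ^ bc) ^ 6f = 6f ^ 6f = 00
byte 4: (95 ^ 76) ^ 6f = e3 ^ 6f = 8c
byte 5: (9e ^ 86) ^ 74 = 18 ^ 74 = 6c
byte 6: (48 ^ b2) ^ 20 = fa ^ 20 = da
byte 7: (49 ^ e0) ^ 65 = a9 ^ 65 = cc
byte 8: (37 ^ 36) ^ 72 = 01 ^ 72 = 73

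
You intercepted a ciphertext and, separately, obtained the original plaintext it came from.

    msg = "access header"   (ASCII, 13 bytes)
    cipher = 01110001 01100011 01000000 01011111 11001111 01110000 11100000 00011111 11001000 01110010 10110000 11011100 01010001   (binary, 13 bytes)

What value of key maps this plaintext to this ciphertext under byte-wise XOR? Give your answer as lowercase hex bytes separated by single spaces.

10 00 23 3a bc 03 c0 77 ad 13 d4 b9 23

Since cipher = msg ⊕ key, XORing both sides with msg gives key = msg ⊕ cipher.
61 ⊕ 71 = 10
63 ⊕ 63 = 00
63 ⊕ 40 = 23
65 ⊕ 5f = 3a
73 ⊕ cf = bc
73 ⊕ 70 = 03
20 ⊕ e0 = c0
68 ⊕ 1f = 77
65 ⊕ c8 = ad
61 ⊕ 72 = 13
64 ⊕ b0 = d4
65 ⊕ dc = b9
72 ⊕ 51 = 23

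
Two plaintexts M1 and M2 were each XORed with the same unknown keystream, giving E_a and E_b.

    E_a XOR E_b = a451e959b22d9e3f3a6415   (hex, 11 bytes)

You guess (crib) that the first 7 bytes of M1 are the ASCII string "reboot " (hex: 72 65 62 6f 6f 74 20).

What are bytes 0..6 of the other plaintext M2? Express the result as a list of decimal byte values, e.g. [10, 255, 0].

[214, 52, 139, 54, 221, 89, 190]

Since E_a ⊕ E_b = M1 ⊕ M2, XORing with the guessed M1 bytes yields the corresponding M2 bytes: M2 = (E_a ⊕ E_b) ⊕ M1.
164 ^ 114 = 214
 81 ^ 101 =  52
233 ^  98 = 139
 89 ^ 111 =  54
178 ^ 111 = 221
 45 ^ 116 =  89
158 ^  32 = 190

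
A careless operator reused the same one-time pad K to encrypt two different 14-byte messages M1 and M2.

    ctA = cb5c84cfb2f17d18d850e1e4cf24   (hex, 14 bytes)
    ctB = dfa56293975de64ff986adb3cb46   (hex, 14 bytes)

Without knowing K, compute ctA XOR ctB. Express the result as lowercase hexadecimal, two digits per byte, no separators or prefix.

ctA ⊕ ctB = (M1 ⊕ K) ⊕ (M2 ⊕ K) = M1 ⊕ M2 — the shared key cancels under XOR.
11001011 ⊕ 11011111 = 00010100
01011100 ⊕ 10100101 = 11111001
10000100 ⊕ 01100010 = 11100110
11001111 ⊕ 10010011 = 01011100
10110010 ⊕ 10010111 = 00100101
11110001 ⊕ 01011101 = 10101100
01111101 ⊕ 11100110 = 10011011
00011000 ⊕ 01001111 = 01010111
11011000 ⊕ 11111001 = 00100001
01010000 ⊕ 10000110 = 11010110
11100001 ⊕ 10101101 = 01001100
11100100 ⊕ 10110011 = 01010111
11001111 ⊕ 11001011 = 00000100
00100100 ⊕ 01000110 = 01100010

14f9e65c25ac9b5721d64c570462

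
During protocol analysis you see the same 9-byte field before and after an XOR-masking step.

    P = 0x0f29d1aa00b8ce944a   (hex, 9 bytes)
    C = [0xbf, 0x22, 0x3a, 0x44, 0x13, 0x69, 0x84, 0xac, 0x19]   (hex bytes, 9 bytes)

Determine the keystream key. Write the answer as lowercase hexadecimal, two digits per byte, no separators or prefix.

Since C = P ⊕ key, XORing both sides with P gives key = P ⊕ C.
0f XOR bf = b0
29 XOR 22 = 0b
d1 XOR 3a = eb
aa XOR 44 = ee
00 XOR 13 = 13
b8 XOR 69 = d1
ce XOR 84 = 4a
94 XOR ac = 38
4a XOR 19 = 53

b00bebee13d14a3853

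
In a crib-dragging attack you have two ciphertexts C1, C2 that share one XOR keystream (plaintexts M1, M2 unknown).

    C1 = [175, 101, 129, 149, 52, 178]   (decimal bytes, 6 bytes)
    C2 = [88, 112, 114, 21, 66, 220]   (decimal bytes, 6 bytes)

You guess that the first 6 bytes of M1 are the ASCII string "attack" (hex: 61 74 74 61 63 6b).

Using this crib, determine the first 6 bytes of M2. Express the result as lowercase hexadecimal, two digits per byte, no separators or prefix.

966187e11505

First, C1 ⊕ C2 = (M1 ⊕ K) ⊕ (M2 ⊕ K) = M1 ⊕ M2, so the key drops out. Then M2 = (M1 ⊕ M2) ⊕ M1 over the first 6 bytes.
byte 0: (af ^ 58) ^ 61 = f7 ^ 61 = 96
byte 1: (65 ^ 70) ^ 74 = 15 ^ 74 = 61
byte 2: (81 ^ 72) ^ 74 = f3 ^ 74 = 87
byte 3: (95 ^ 15) ^ 61 = 80 ^ 61 = e1
byte 4: (34 ^ 42) ^ 63 = 76 ^ 63 = 15
byte 5: (b2 ^ dc) ^ 6b = 6e ^ 6b = 05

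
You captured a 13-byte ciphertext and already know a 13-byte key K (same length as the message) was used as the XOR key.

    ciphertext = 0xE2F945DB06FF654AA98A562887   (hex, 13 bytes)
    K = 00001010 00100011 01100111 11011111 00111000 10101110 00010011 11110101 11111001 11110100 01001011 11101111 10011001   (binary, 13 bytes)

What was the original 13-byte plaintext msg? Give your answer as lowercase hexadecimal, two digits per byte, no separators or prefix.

e8da22043e5176bf507e1dc71e

11100010 ⊕ 00001010 = 11101000
11111001 ⊕ 00100011 = 11011010
01000101 ⊕ 01100111 = 00100010
11011011 ⊕ 11011111 = 00000100
00000110 ⊕ 00111000 = 00111110
11111111 ⊕ 10101110 = 01010001
01100101 ⊕ 00010011 = 01110110
01001010 ⊕ 11110101 = 10111111
10101001 ⊕ 11111001 = 01010000
10001010 ⊕ 11110100 = 01111110
01010110 ⊕ 01001011 = 00011101
00101000 ⊕ 11101111 = 11000111
10000111 ⊕ 10011001 = 00011110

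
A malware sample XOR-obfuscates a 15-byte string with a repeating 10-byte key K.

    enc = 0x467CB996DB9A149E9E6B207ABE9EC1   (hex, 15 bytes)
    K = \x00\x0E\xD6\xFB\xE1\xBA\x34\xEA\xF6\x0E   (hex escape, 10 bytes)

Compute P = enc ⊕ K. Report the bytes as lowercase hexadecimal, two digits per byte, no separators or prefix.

The 10-byte key repeats, so the effective keystream is 00 0e d6 fb e1 ba 34 ea f6 0e 00 0e d6 fb e1.
byte 0: 46 ⊕ 00 = 46
byte 1: 7c ⊕ 0e = 72
byte 2: b9 ⊕ d6 = 6f
byte 3: 96 ⊕ fb = 6d
byte 4: db ⊕ e1 = 3a
byte 5: 9a ⊕ ba = 20
byte 6: 14 ⊕ 34 = 20
byte 7: 9e ⊕ ea = 74
byte 8: 9e ⊕ f6 = 68
byte 9: 6b ⊕ 0e = 65
byte 10: 20 ⊕ 00 = 20
byte 11: 7a ⊕ 0e = 74
byte 12: be ⊕ d6 = 68
byte 13: 9e ⊕ fb = 65
byte 14: c1 ⊕ e1 = 20

46726f6d3a20207468652074686520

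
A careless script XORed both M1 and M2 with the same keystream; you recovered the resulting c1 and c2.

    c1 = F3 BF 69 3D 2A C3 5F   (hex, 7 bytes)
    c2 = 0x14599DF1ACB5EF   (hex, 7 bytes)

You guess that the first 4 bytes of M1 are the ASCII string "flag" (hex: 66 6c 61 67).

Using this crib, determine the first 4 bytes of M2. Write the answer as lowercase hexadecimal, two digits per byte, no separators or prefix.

818a95ab

First, c1 ⊕ c2 = (M1 ⊕ K) ⊕ (M2 ⊕ K) = M1 ⊕ M2, so the key drops out. Then M2 = (M1 ⊕ M2) ⊕ M1 over the first 4 bytes.
byte 0: (f3 xor 14) xor 66 = e7 xor 66 = 81
byte 1: (bf xor 59) xor 6c = e6 xor 6c = 8a
byte 2: (69 xor 9d) xor 61 = f4 xor 61 = 95
byte 3: (3d xor f1) xor 67 = cc xor 67 = ab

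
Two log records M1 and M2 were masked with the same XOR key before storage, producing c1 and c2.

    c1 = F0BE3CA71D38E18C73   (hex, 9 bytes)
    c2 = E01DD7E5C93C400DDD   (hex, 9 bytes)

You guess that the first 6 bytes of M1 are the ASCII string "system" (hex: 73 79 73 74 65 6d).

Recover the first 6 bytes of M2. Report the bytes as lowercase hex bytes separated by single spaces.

63 da 98 36 b1 69

First, c1 ⊕ c2 = (M1 ⊕ K) ⊕ (M2 ⊕ K) = M1 ⊕ M2, so the key drops out. Then M2 = (M1 ⊕ M2) ⊕ M1 over the first 6 bytes.
byte 0: (f0 xor e0) xor 73 = 10 xor 73 = 63
byte 1: (be xor 1d) xor 79 = a3 xor 79 = da
byte 2: (3c xor d7) xor 73 = eb xor 73 = 98
byte 3: (a7 xor e5) xor 74 = 42 xor 74 = 36
byte 4: (1d xor c9) xor 65 = d4 xor 65 = b1
byte 5: (38 xor 3c) xor 6d = 04 xor 6d = 69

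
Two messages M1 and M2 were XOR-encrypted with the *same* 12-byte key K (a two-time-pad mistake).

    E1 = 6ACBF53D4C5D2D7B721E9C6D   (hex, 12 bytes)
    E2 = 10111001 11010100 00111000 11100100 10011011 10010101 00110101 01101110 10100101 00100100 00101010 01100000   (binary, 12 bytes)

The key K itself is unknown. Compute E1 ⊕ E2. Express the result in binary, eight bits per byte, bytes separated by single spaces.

11010011 00011111 11001101 11011001 11010111 11001000 00011000 00010101 11010111 00111010 10110110 00001101

E1 ⊕ E2 = (M1 ⊕ K) ⊕ (M2 ⊕ K) = M1 ⊕ M2 — the shared key cancels under XOR.
byte 0: 01101010 XOR 10111001 = 11010011
byte 1: 11001011 XOR 11010100 = 00011111
byte 2: 11110101 XOR 00111000 = 11001101
byte 3: 00111101 XOR 11100100 = 11011001
byte 4: 01001100 XOR 10011011 = 11010111
byte 5: 01011101 XOR 10010101 = 11001000
byte 6: 00101101 XOR 00110101 = 00011000
byte 7: 01111011 XOR 01101110 = 00010101
byte 8: 01110010 XOR 10100101 = 11010111
byte 9: 00011110 XOR 00100100 = 00111010
byte 10: 10011100 XOR 00101010 = 10110110
byte 11: 01101101 XOR 01100000 = 00001101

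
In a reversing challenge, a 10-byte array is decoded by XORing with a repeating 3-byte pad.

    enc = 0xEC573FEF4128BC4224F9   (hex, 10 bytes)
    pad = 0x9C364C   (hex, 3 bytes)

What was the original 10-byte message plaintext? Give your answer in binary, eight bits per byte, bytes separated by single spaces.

The 3-byte key repeats, so the effective keystream is 9c 36 4c 9c 36 4c 9c 36 4c 9c.
byte 0: 236 ^ 156 = 112
byte 1:  87 ^  54 =  97
byte 2:  63 ^  76 = 115
byte 3: 239 ^ 156 = 115
byte 4:  65 ^  54 = 119
byte 5:  40 ^  76 = 100
byte 6: 188 ^ 156 =  32
byte 7:  66 ^  54 = 116
byte 8:  36 ^  76 = 104
byte 9: 249 ^ 156 = 101

01110000 01100001 01110011 01110011 01110111 01100100 00100000 01110100 01101000 01100101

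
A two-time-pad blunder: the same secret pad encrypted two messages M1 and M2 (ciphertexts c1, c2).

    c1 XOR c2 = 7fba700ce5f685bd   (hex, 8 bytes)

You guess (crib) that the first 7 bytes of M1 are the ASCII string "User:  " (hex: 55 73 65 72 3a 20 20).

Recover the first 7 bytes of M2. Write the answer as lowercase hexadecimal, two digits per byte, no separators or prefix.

Since c1 ⊕ c2 = M1 ⊕ M2, XORing with the guessed M1 bytes yields the corresponding M2 bytes: M2 = (c1 ⊕ c2) ⊕ M1.
byte 0: 01111111 ^ 01010101 = 00101010
byte 1: 10111010 ^ 01110011 = 11001001
byte 2: 01110000 ^ 01100101 = 00010101
byte 3: 00001100 ^ 01110010 = 01111110
byte 4: 11100101 ^ 00111010 = 11011111
byte 5: 11110110 ^ 00100000 = 11010110
byte 6: 10000101 ^ 00100000 = 10100101

2ac9157edfd6a5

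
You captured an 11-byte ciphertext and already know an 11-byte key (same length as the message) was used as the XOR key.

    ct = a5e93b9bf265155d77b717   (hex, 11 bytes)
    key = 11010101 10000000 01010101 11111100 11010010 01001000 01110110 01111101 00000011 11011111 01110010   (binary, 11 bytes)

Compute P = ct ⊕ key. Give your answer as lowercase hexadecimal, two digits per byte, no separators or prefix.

XOR is its own inverse, so applying the key byte-wise gives the result directly.
a5 ^ d5 = 70
e9 ^ 80 = 69
3b ^ 55 = 6e
9b ^ fc = 67
f2 ^ d2 = 20
65 ^ 48 = 2d
15 ^ 76 = 63
5d ^ 7d = 20
77 ^ 03 = 74
b7 ^ df = 68
17 ^ 72 = 65

70696e67202d6320746865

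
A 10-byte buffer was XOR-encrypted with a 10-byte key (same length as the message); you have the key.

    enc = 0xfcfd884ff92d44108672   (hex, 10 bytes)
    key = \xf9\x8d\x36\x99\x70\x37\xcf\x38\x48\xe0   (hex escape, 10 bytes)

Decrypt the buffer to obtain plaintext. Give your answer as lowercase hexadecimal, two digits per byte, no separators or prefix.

XOR is its own inverse, so applying the key byte-wise gives the result directly.
fc ⊕ f9 = 05
fd ⊕ 8d = 70
88 ⊕ 36 = be
4f ⊕ 99 = d6
f9 ⊕ 70 = 89
2d ⊕ 37 = 1a
44 ⊕ cf = 8b
10 ⊕ 38 = 28
86 ⊕ 48 = ce
72 ⊕ e0 = 92

0570bed6891a8b28ce92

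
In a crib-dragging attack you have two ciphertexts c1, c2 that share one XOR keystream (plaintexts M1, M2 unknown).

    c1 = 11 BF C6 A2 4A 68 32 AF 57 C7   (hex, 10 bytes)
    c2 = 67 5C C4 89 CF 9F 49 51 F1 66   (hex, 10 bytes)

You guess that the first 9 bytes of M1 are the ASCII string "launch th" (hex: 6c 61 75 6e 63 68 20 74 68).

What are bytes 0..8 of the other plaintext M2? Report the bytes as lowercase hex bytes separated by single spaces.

First, c1 ⊕ c2 = (M1 ⊕ K) ⊕ (M2 ⊕ K) = M1 ⊕ M2, so the key drops out. Then M2 = (M1 ⊕ M2) ⊕ M1 over the first 9 bytes.
byte 0: (11 XOR 67) XOR 6c = 76 XOR 6c = 1a
byte 1: (bf XOR 5c) XOR 61 = e3 XOR 61 = 82
byte 2: (c6 XOR c4) XOR 75 = 02 XOR 75 = 77
byte 3: (a2 XOR 89) XOR 6e = 2b XOR 6e = 45
byte 4: (4a XOR cf) XOR 63 = 85 XOR 63 = e6
byte 5: (68 XOR 9f) XOR 68 = f7 XOR 68 = 9f
byte 6: (32 XOR 49) XOR 20 = 7b XOR 20 = 5b
byte 7: (af XOR 51) XOR 74 = fe XOR 74 = 8a
byte 8: (57 XOR f1) XOR 68 = a6 XOR 68 = ce

1a 82 77 45 e6 9f 5b 8a ce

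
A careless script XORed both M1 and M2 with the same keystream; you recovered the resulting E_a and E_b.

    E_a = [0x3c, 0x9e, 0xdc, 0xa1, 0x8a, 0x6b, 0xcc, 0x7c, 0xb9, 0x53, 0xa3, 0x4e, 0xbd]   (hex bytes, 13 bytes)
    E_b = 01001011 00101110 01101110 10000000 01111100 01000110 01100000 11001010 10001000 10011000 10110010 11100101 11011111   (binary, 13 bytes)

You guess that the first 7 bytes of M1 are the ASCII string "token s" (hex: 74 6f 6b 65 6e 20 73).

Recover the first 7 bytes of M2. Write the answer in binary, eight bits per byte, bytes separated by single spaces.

First, E_a ⊕ E_b = (M1 ⊕ K) ⊕ (M2 ⊕ K) = M1 ⊕ M2, so the key drops out. Then M2 = (M1 ⊕ M2) ⊕ M1 over the first 7 bytes.
byte 0: (3c ⊕ 4b) ⊕ 74 = 77 ⊕ 74 = 03
byte 1: (9e ⊕ 2e) ⊕ 6f = b0 ⊕ 6f = df
byte 2: (dc ⊕ 6e) ⊕ 6b = b2 ⊕ 6b = d9
byte 3: (a1 ⊕ 80) ⊕ 65 = 21 ⊕ 65 = 44
byte 4: (8a ⊕ 7c) ⊕ 6e = f6 ⊕ 6e = 98
byte 5: (6b ⊕ 46) ⊕ 20 = 2d ⊕ 20 = 0d
byte 6: (cc ⊕ 60) ⊕ 73 = ac ⊕ 73 = df

00000011 11011111 11011001 01000100 10011000 00001101 11011111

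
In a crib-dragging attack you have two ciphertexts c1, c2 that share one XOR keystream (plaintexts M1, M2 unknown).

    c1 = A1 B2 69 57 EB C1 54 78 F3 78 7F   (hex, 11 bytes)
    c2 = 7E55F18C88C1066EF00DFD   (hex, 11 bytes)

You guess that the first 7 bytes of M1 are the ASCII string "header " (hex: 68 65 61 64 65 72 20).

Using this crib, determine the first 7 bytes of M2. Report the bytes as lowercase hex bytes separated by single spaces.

b7 82 f9 bf 06 72 72

First, c1 ⊕ c2 = (M1 ⊕ K) ⊕ (M2 ⊕ K) = M1 ⊕ M2, so the key drops out. Then M2 = (M1 ⊕ M2) ⊕ M1 over the first 7 bytes.
byte 0: (a1 XOR 7e) XOR 68 = df XOR 68 = b7
byte 1: (b2 XOR 55) XOR 65 = e7 XOR 65 = 82
byte 2: (69 XOR f1) XOR 61 = 98 XOR 61 = f9
byte 3: (57 XOR 8c) XOR 64 = db XOR 64 = bf
byte 4: (eb XOR 88) XOR 65 = 63 XOR 65 = 06
byte 5: (c1 XOR c1) XOR 72 = 00 XOR 72 = 72
byte 6: (54 XOR 06) XOR 20 = 52 XOR 20 = 72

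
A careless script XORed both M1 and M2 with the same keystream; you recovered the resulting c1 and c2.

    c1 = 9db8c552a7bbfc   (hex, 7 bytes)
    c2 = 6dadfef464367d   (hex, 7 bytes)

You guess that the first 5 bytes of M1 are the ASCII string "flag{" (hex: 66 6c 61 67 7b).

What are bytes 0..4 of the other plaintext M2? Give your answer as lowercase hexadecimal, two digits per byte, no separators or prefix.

First, c1 ⊕ c2 = (M1 ⊕ K) ⊕ (M2 ⊕ K) = M1 ⊕ M2, so the key drops out. Then M2 = (M1 ⊕ M2) ⊕ M1 over the first 5 bytes.
byte 0: (9d XOR 6d) XOR 66 = f0 XOR 66 = 96
byte 1: (b8 XOR ad) XOR 6c = 15 XOR 6c = 79
byte 2: (c5 XOR fe) XOR 61 = 3b XOR 61 = 5a
byte 3: (52 XOR f4) XOR 67 = a6 XOR 67 = c1
byte 4: (a7 XOR 64) XOR 7b = c3 XOR 7b = b8

96795ac1b8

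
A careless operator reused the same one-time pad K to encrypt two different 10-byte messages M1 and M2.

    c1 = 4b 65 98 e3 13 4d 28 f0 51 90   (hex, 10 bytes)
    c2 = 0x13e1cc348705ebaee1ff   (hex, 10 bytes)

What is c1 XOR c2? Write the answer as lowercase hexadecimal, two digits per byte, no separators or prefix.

c1 ⊕ c2 = (M1 ⊕ K) ⊕ (M2 ⊕ K) = M1 ⊕ M2 — the shared key cancels under XOR.
4b xor 13 = 58
65 xor e1 = 84
98 xor cc = 54
e3 xor 34 = d7
13 xor 87 = 94
4d xor 05 = 48
28 xor eb = c3
f0 xor ae = 5e
51 xor e1 = b0
90 xor ff = 6f

588454d79448c35eb06f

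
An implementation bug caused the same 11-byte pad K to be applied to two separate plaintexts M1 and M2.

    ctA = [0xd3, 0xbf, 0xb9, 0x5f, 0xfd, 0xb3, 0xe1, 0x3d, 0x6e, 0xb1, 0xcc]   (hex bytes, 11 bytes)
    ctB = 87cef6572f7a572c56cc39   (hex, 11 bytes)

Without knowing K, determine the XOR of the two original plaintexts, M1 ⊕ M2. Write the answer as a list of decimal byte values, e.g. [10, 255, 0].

ctA ⊕ ctB = (M1 ⊕ K) ⊕ (M2 ⊕ K) = M1 ⊕ M2 — the shared key cancels under XOR.
d3 XOR 87 = 54
bf XOR ce = 71
b9 XOR f6 = 4f
5f XOR 57 = 08
fd XOR 2f = d2
b3 XOR 7a = c9
e1 XOR 57 = b6
3d XOR 2c = 11
6e XOR 56 = 38
b1 XOR cc = 7d
cc XOR 39 = f5

[84, 113, 79, 8, 210, 201, 182, 17, 56, 125, 245]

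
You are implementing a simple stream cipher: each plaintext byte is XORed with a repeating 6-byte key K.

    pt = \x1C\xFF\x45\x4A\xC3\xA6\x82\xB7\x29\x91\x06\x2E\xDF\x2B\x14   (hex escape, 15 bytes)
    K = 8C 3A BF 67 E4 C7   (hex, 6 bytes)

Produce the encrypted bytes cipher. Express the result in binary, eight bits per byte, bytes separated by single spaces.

10010000 11000101 11111010 00101101 00100111 01100001 00001110 10001101 10010110 11110110 11100010 11101001 01010011 00010001 10101011

The 6-byte key repeats, so the effective keystream is 8c 3a bf 67 e4 c7 8c 3a bf 67 e4 c7 8c 3a bf.
byte 0:  28 xor 140 = 144
byte 1: 255 xor  58 = 197
byte 2:  69 xor 191 = 250
byte 3:  74 xor 103 =  45
byte 4: 195 xor 228 =  39
byte 5: 166 xor 199 =  97
byte 6: 130 xor 140 =  14
byte 7: 183 xor  58 = 141
byte 8:  41 xor 191 = 150
byte 9: 145 xor 103 = 246
byte 10:   6 xor 228 = 226
byte 11:  46 xor 199 = 233
byte 12: 223 xor 140 =  83
byte 13:  43 xor  58 =  17
byte 14:  20 xor 191 = 171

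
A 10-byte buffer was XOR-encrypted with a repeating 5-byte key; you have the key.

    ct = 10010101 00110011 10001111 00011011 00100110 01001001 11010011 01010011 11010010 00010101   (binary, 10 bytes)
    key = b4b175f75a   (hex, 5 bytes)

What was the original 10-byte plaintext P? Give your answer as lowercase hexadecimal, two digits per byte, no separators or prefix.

2182faec7cfd6226254f

The 5-byte key repeats, so the effective keystream is b4 b1 75 f7 5a b4 b1 75 f7 5a.
byte 0: 149 XOR 180 =  33
byte 1:  51 XOR 177 = 130
byte 2: 143 XOR 117 = 250
byte 3:  27 XOR 247 = 236
byte 4:  38 XOR  90 = 124
byte 5:  73 XOR 180 = 253
byte 6: 211 XOR 177 =  98
byte 7:  83 XOR 117 =  38
byte 8: 210 XOR 247 =  37
byte 9:  21 XOR  90 =  79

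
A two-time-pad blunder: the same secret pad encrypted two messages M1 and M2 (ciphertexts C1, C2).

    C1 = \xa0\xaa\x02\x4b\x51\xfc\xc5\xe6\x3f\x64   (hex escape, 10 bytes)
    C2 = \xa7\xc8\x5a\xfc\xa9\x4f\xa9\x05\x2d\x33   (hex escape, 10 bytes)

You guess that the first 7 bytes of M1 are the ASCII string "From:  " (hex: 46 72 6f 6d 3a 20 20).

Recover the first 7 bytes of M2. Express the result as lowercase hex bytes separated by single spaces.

First, C1 ⊕ C2 = (M1 ⊕ K) ⊕ (M2 ⊕ K) = M1 ⊕ M2, so the key drops out. Then M2 = (M1 ⊕ M2) ⊕ M1 over the first 7 bytes.
byte 0: (a0 xor a7) xor 46 = 07 xor 46 = 41
byte 1: (aa xor c8) xor 72 = 62 xor 72 = 10
byte 2: (02 xor 5a) xor 6f = 58 xor 6f = 37
byte 3: (4b xor fc) xor 6d = b7 xor 6d = da
byte 4: (51 xor a9) xor 3a = f8 xor 3a = c2
byte 5: (fc xor 4f) xor 20 = b3 xor 20 = 93
byte 6: (c5 xor a9) xor 20 = 6c xor 20 = 4c

41 10 37 da c2 93 4c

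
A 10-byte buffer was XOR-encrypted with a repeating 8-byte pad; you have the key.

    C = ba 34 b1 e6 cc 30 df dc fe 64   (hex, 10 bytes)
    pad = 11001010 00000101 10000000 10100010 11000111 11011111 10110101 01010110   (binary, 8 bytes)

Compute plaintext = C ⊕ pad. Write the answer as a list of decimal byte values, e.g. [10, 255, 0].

The 8-byte key repeats, so the effective keystream is ca 05 80 a2 c7 df b5 56 ca 05.
byte 0: ba xor ca = 70
byte 1: 34 xor 05 = 31
byte 2: b1 xor 80 = 31
byte 3: e6 xor a2 = 44
byte 4: cc xor c7 = 0b
byte 5: 30 xor df = ef
byte 6: df xor b5 = 6a
byte 7: dc xor 56 = 8a
byte 8: fe xor ca = 34
byte 9: 64 xor 05 = 61

[112, 49, 49, 68, 11, 239, 106, 138, 52, 97]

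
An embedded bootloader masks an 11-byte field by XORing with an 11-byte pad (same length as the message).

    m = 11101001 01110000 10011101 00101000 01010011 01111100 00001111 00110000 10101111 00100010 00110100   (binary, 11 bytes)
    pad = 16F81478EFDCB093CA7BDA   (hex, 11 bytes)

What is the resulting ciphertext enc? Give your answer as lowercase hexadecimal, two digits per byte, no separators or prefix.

ff888950bca0bfa36559ee

XOR is its own inverse, so applying the key byte-wise gives the result directly.
e9 ^ 16 = ff
70 ^ f8 = 88
9d ^ 14 = 89
28 ^ 78 = 50
53 ^ ef = bc
7c ^ dc = a0
0f ^ b0 = bf
30 ^ 93 = a3
af ^ ca = 65
22 ^ 7b = 59
34 ^ da = ee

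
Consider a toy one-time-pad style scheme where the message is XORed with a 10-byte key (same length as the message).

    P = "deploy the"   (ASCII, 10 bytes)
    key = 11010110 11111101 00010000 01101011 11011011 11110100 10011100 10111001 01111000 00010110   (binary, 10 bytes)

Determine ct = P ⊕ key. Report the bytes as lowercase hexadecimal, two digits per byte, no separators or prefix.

b2986007b48dbccd1073

XOR is its own inverse, so applying the key byte-wise gives the result directly.
100 XOR 214 = 178
101 XOR 253 = 152
112 XOR  16 =  96
108 XOR 107 =   7
111 XOR 219 = 180
121 XOR 244 = 141
 32 XOR 156 = 188
116 XOR 185 = 205
104 XOR 120 =  16
101 XOR  22 = 115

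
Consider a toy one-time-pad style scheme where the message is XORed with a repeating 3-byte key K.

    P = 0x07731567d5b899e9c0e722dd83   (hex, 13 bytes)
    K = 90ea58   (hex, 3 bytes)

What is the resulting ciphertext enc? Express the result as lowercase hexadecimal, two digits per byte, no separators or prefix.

97994df73fe009039877c88513

The 3-byte key repeats, so the effective keystream is 90 ea 58 90 ea 58 90 ea 58 90 ea 58 90.
byte 0:   7 ^ 144 = 151
byte 1: 115 ^ 234 = 153
byte 2:  21 ^  88 =  77
byte 3: 103 ^ 144 = 247
byte 4: 213 ^ 234 =  63
byte 5: 184 ^  88 = 224
byte 6: 153 ^ 144 =   9
byte 7: 233 ^ 234 =   3
byte 8: 192 ^  88 = 152
byte 9: 231 ^ 144 = 119
byte 10:  34 ^ 234 = 200
byte 11: 221 ^  88 = 133
byte 12: 131 ^ 144 =  19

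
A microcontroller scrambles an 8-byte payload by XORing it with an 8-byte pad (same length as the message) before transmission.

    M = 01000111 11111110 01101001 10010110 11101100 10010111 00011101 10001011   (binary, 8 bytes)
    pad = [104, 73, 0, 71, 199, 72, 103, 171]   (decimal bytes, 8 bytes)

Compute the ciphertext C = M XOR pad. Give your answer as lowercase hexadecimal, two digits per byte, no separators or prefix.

2fb769d12bdf7a20

byte 0: 47 XOR 68 = 2f
byte 1: fe XOR 49 = b7
byte 2: 69 XOR 00 = 69
byte 3: 96 XOR 47 = d1
byte 4: ec XOR c7 = 2b
byte 5: 97 XOR 48 = df
byte 6: 1d XOR 67 = 7a
byte 7: 8b XOR ab = 20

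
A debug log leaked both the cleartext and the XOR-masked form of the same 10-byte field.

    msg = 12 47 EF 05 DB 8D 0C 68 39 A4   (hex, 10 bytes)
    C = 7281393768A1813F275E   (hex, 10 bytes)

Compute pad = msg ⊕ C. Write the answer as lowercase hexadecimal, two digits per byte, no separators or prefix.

Since C = msg ⊕ pad, XORing both sides with msg gives pad = msg ⊕ C.
12 ⊕ 72 = 60
47 ⊕ 81 = c6
ef ⊕ 39 = d6
05 ⊕ 37 = 32
db ⊕ 68 = b3
8d ⊕ a1 = 2c
0c ⊕ 81 = 8d
68 ⊕ 3f = 57
39 ⊕ 27 = 1e
a4 ⊕ 5e = fa

60c6d632b32c8d571efa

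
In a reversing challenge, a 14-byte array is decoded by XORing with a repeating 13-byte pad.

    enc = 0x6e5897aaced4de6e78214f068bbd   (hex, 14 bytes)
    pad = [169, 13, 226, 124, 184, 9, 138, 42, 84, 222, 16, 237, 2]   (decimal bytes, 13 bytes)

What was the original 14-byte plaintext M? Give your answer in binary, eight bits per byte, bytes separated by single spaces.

The 13-byte key repeats, so the effective keystream is a9 0d e2 7c b8 09 8a 2a 54 de 10 ed 02 a9.
byte 0: 6e XOR a9 = c7
byte 1: 58 XOR 0d = 55
byte 2: 97 XOR e2 = 75
byte 3: aa XOR 7c = d6
byte 4: ce XOR b8 = 76
byte 5: d4 XOR 09 = dd
byte 6: de XOR 8a = 54
byte 7: 6e XOR 2a = 44
byte 8: 78 XOR 54 = 2c
byte 9: 21 XOR de = ff
byte 10: 4f XOR 10 = 5f
byte 11: 06 XOR ed = eb
byte 12: 8b XOR 02 = 89
byte 13: bd XOR a9 = 14

11000111 01010101 01110101 11010110 01110110 11011101 01010100 01000100 00101100 11111111 01011111 11101011 10001001 00010100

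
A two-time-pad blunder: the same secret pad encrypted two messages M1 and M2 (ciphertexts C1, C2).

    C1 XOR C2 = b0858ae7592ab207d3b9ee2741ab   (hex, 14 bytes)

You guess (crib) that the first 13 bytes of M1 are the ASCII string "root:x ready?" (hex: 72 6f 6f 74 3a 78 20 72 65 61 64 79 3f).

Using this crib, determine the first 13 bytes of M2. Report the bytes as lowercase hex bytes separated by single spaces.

Since C1 ⊕ C2 = M1 ⊕ M2, XORing with the guessed M1 bytes yields the corresponding M2 bytes: M2 = (C1 ⊕ C2) ⊕ M1.
b0 ⊕ 72 = c2
85 ⊕ 6f = ea
8a ⊕ 6f = e5
e7 ⊕ 74 = 93
59 ⊕ 3a = 63
2a ⊕ 78 = 52
b2 ⊕ 20 = 92
07 ⊕ 72 = 75
d3 ⊕ 65 = b6
b9 ⊕ 61 = d8
ee ⊕ 64 = 8a
27 ⊕ 79 = 5e
41 ⊕ 3f = 7e

c2 ea e5 93 63 52 92 75 b6 d8 8a 5e 7e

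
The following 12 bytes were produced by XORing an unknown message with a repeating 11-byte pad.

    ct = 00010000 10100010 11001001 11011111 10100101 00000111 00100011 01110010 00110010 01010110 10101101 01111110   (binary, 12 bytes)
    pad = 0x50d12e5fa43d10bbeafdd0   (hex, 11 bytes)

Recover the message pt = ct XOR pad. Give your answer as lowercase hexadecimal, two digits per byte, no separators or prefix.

4073e780013a33c9d8ab7d2e

The 11-byte key repeats, so the effective keystream is 50 d1 2e 5f a4 3d 10 bb ea fd d0 50.
byte 0:  16 ^  80 =  64
byte 1: 162 ^ 209 = 115
byte 2: 201 ^  46 = 231
byte 3: 223 ^  95 = 128
byte 4: 165 ^ 164 =   1
byte 5:   7 ^  61 =  58
byte 6:  35 ^  16 =  51
byte 7: 114 ^ 187 = 201
byte 8:  50 ^ 234 = 216
byte 9:  86 ^ 253 = 171
byte 10: 173 ^ 208 = 125
byte 11: 126 ^  80 =  46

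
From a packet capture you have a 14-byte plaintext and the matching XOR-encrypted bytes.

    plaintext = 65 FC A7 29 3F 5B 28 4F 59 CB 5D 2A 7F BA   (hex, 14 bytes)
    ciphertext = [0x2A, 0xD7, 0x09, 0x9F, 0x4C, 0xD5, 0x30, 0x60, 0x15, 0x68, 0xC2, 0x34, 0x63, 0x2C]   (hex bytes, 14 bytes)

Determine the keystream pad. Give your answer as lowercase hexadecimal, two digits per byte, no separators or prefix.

Since ciphertext = plaintext ⊕ pad, XORing both sides with plaintext gives pad = plaintext ⊕ ciphertext.
byte 0: 01100101 xor 00101010 = 01001111
byte 1: 11111100 xor 11010111 = 00101011
byte 2: 10100111 xor 00001001 = 10101110
byte 3: 00101001 xor 10011111 = 10110110
byte 4: 00111111 xor 01001100 = 01110011
byte 5: 01011011 xor 11010101 = 10001110
byte 6: 00101000 xor 00110000 = 00011000
byte 7: 01001111 xor 01100000 = 00101111
byte 8: 01011001 xor 00010101 = 01001100
byte 9: 11001011 xor 01101000 = 10100011
byte 10: 01011101 xor 11000010 = 10011111
byte 11: 00101010 xor 00110100 = 00011110
byte 12: 01111111 xor 01100011 = 00011100
byte 13: 10111010 xor 00101100 = 10010110

4f2baeb6738e182f4ca39f1e1c96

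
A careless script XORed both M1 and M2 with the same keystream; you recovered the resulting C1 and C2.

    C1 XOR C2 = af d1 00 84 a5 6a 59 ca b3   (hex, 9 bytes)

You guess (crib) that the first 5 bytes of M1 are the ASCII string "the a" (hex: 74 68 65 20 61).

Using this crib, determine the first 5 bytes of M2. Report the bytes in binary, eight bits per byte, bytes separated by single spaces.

Since C1 ⊕ C2 = M1 ⊕ M2, XORing with the guessed M1 bytes yields the corresponding M2 bytes: M2 = (C1 ⊕ C2) ⊕ M1.
byte 0: af XOR 74 = db
byte 1: d1 XOR 68 = b9
byte 2: 00 XOR 65 = 65
byte 3: 84 XOR 20 = a4
byte 4: a5 XOR 61 = c4

11011011 10111001 01100101 10100100 11000100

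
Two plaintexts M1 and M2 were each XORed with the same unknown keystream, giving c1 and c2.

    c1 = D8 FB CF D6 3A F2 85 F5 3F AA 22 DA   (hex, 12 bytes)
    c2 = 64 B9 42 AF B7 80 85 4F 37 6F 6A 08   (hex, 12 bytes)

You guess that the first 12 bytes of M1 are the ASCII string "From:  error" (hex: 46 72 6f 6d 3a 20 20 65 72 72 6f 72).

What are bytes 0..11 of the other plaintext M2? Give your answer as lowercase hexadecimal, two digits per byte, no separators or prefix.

First, c1 ⊕ c2 = (M1 ⊕ K) ⊕ (M2 ⊕ K) = M1 ⊕ M2, so the key drops out. Then M2 = (M1 ⊕ M2) ⊕ M1 over the first 12 bytes.
byte 0: (d8 ^ 64) ^ 46 = bc ^ 46 = fa
byte 1: (fb ^ b9) ^ 72 = 42 ^ 72 = 30
byte 2: (cf ^ 42) ^ 6f = 8d ^ 6f = e2
byte 3: (d6 ^ af) ^ 6d = 79 ^ 6d = 14
byte 4: (3a ^ b7) ^ 3a = 8d ^ 3a = b7
byte 5: (f2 ^ 80) ^ 20 = 72 ^ 20 = 52
byte 6: (85 ^ 85) ^ 20 = 00 ^ 20 = 20
byte 7: (f5 ^ 4f) ^ 65 = ba ^ 65 = df
byte 8: (3f ^ 37) ^ 72 = 08 ^ 72 = 7a
byte 9: (aa ^ 6f) ^ 72 = c5 ^ 72 = b7
byte 10: (22 ^ 6a) ^ 6f = 48 ^ 6f = 27
byte 11: (da ^ 08) ^ 72 = d2 ^ 72 = a0

fa30e214b75220df7ab727a0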